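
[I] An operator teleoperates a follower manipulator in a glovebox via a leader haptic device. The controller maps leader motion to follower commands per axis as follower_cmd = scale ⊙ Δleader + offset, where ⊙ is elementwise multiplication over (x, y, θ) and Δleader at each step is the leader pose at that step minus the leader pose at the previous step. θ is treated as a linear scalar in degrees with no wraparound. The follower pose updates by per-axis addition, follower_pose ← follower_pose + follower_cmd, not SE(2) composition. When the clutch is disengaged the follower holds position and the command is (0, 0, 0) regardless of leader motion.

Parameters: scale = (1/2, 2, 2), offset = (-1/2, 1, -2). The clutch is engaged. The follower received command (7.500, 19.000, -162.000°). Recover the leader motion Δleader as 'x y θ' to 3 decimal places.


16.000 9.000 -80.000

axis x: (7.500 − -1/2) / (1/2) = 16.000
axis y: (19.000 − 1) / (2) = 9.000
axis θ: (-162.000 − -2) / (2) = -80.000


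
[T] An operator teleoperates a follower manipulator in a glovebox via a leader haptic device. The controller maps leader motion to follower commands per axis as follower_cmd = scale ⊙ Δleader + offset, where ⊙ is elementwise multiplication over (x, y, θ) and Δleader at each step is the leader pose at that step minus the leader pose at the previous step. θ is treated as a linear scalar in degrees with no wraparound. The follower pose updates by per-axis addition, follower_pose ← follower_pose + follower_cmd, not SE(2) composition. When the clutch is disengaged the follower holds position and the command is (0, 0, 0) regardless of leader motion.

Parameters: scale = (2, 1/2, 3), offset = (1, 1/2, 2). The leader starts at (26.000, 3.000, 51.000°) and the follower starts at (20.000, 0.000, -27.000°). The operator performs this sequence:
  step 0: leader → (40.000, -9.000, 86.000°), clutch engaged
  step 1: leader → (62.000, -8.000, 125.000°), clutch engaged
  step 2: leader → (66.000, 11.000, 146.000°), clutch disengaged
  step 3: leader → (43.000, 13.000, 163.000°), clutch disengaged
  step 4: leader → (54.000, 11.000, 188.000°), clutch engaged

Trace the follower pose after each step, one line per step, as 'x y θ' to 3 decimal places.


49.000 -5.500 80.000
94.000 -4.500 199.000
94.000 -4.500 199.000
94.000 -4.500 199.000
117.000 -5.000 276.000

step 0: Δleader=(14.000, -12.000, 35.000°), engaged; cmd=(29.000, -5.500, 107.000°) → follower=(49.000, -5.500, 80.000°)
step 1: Δleader=(22.000, 1.000, 39.000°), engaged; cmd=(45.000, 1.000, 119.000°) → follower=(94.000, -4.500, 199.000°)
step 2: Δleader=(4.000, 19.000, 21.000°), disengaged; cmd=(0,0,0) → follower holds at (94.000, -4.500, 199.000°)
step 3: Δleader=(-23.000, 2.000, 17.000°), disengaged; cmd=(0,0,0) → follower holds at (94.000, -4.500, 199.000°)
step 4: Δleader=(11.000, -2.000, 25.000°), engaged; cmd=(23.000, -0.500, 77.000°) → follower=(117.000, -5.000, 276.000°)


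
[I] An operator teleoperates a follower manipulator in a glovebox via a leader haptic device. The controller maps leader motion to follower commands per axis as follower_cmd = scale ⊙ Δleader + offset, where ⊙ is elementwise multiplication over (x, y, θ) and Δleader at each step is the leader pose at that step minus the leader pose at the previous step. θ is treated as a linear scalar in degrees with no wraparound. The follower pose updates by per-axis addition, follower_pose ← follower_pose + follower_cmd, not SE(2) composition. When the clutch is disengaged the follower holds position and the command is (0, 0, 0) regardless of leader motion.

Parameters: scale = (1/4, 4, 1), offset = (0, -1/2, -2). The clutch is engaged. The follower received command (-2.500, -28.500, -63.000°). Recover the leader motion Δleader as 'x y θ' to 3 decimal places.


axis x: (-2.500 − 0) / (1/4) = -10.000
axis y: (-28.500 − -1/2) / (4) = -7.000
axis θ: (-63.000 − -2) / (1) = -61.000

-10.000 -7.000 -61.000


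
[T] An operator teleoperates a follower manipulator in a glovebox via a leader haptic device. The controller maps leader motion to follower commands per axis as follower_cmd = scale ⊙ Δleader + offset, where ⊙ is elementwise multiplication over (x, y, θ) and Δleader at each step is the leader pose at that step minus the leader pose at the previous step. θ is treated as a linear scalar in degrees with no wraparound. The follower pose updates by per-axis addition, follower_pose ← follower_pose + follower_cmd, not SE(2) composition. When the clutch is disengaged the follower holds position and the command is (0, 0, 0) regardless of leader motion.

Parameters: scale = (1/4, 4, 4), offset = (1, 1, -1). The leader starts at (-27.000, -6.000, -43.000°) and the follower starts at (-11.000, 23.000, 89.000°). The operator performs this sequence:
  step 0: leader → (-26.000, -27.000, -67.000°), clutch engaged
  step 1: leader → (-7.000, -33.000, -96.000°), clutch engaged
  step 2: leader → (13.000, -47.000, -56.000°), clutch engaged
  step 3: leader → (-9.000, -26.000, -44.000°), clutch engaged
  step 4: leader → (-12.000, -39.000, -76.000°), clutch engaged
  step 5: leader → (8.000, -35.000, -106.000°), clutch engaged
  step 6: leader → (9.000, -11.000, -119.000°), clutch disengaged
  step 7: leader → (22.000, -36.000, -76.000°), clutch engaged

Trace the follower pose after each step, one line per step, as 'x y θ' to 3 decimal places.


step 0: Δleader=(1.000, -21.000, -24.000°), engaged; cmd=(1.250, -83.000, -97.000°) → follower=(-9.750, -60.000, -8.000°)
step 1: Δleader=(19.000, -6.000, -29.000°), engaged; cmd=(5.750, -23.000, -117.000°) → follower=(-4.000, -83.000, -125.000°)
step 2: Δleader=(20.000, -14.000, 40.000°), engaged; cmd=(6.000, -55.000, 159.000°) → follower=(2.000, -138.000, 34.000°)
step 3: Δleader=(-22.000, 21.000, 12.000°), engaged; cmd=(-4.500, 85.000, 47.000°) → follower=(-2.500, -53.000, 81.000°)
step 4: Δleader=(-3.000, -13.000, -32.000°), engaged; cmd=(0.250, -51.000, -129.000°) → follower=(-2.250, -104.000, -48.000°)
step 5: Δleader=(20.000, 4.000, -30.000°), engaged; cmd=(6.000, 17.000, -121.000°) → follower=(3.750, -87.000, -169.000°)
step 6: Δleader=(1.000, 24.000, -13.000°), disengaged; cmd=(0,0,0) → follower holds at (3.750, -87.000, -169.000°)
step 7: Δleader=(13.000, -25.000, 43.000°), engaged; cmd=(4.250, -99.000, 171.000°) → follower=(8.000, -186.000, 2.000°)

-9.750 -60.000 -8.000
-4.000 -83.000 -125.000
2.000 -138.000 34.000
-2.500 -53.000 81.000
-2.250 -104.000 -48.000
3.750 -87.000 -169.000
3.750 -87.000 -169.000
8.000 -186.000 2.000


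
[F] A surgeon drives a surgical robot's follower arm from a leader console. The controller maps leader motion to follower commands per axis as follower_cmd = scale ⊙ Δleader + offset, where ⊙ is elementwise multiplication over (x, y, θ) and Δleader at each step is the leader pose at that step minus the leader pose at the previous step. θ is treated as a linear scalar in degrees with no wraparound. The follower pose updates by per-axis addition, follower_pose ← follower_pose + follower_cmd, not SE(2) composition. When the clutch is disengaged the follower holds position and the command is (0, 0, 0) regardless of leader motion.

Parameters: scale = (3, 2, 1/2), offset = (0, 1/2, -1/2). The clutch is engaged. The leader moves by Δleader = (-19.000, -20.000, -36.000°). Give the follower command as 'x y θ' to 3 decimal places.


-57.000 -39.500 -18.500

axis x: 3·-19.000 + 0 = -57.000
axis y: 2·-20.000 + 1/2 = -39.500
axis θ: 1/2·-36.000 + -1/2 = -18.500


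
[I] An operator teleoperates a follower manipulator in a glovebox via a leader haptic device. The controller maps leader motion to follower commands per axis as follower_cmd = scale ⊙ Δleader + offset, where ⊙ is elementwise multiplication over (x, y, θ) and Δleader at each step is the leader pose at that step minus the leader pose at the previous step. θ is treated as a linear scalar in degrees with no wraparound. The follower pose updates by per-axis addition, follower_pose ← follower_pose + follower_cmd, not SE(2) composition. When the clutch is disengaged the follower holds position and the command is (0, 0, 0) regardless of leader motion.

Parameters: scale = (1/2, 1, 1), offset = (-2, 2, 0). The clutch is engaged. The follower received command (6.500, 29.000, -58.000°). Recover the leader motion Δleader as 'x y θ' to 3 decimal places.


17.000 27.000 -58.000

axis x: (6.500 − -2) / (1/2) = 17.000
axis y: (29.000 − 2) / (1) = 27.000
axis θ: (-58.000 − 0) / (1) = -58.000


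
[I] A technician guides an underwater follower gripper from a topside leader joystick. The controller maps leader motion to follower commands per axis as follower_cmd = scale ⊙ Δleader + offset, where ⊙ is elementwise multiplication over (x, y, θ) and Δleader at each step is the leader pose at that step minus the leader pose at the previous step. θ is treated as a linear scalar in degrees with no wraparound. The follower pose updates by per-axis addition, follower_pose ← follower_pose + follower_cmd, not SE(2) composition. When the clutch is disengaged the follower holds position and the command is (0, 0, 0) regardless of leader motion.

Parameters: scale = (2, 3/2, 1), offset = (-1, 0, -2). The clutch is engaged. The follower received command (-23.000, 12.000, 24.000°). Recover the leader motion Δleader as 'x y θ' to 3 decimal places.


axis x: (-23.000 − -1) / (2) = -11.000
axis y: (12.000 − 0) / (3/2) = 8.000
axis θ: (24.000 − -2) / (1) = 26.000

-11.000 8.000 26.000


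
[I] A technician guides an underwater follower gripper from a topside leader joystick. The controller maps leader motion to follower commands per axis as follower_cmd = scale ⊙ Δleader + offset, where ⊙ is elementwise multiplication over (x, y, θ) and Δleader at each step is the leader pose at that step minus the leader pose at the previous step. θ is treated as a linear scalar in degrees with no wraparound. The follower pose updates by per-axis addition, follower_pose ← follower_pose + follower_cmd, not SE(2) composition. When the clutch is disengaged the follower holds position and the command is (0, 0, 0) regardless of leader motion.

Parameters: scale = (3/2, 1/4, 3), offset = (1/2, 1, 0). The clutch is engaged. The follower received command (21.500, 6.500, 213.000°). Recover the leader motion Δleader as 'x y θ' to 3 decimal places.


14.000 22.000 71.000

axis x: (21.500 − 1/2) / (3/2) = 14.000
axis y: (6.500 − 1) / (1/4) = 22.000
axis θ: (213.000 − 0) / (3) = 71.000


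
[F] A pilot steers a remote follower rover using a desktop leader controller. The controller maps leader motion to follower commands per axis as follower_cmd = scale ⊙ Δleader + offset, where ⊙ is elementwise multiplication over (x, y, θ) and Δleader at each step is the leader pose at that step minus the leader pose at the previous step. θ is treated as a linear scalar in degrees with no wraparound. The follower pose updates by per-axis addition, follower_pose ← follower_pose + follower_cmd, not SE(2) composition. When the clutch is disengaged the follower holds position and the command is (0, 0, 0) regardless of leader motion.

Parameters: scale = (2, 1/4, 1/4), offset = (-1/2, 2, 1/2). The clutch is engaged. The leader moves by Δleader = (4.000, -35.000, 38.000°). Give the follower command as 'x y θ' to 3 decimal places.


7.500 -6.750 10.000

axis x: 2·4.000 + -1/2 = 7.500
axis y: 1/4·-35.000 + 2 = -6.750
axis θ: 1/4·38.000 + 1/2 = 10.000


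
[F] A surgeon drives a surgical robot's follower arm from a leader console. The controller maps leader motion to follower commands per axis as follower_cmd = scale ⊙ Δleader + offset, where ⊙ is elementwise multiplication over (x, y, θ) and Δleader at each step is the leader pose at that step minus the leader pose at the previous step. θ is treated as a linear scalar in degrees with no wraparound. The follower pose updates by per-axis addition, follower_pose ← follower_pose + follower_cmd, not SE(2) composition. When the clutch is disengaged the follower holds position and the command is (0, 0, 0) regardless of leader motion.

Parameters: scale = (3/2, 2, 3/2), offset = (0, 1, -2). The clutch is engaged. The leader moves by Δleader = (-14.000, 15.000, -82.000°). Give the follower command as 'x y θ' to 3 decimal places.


-21.000 31.000 -125.000

axis x: 3/2·-14.000 + 0 = -21.000
axis y: 2·15.000 + 1 = 31.000
axis θ: 3/2·-82.000 + -2 = -125.000


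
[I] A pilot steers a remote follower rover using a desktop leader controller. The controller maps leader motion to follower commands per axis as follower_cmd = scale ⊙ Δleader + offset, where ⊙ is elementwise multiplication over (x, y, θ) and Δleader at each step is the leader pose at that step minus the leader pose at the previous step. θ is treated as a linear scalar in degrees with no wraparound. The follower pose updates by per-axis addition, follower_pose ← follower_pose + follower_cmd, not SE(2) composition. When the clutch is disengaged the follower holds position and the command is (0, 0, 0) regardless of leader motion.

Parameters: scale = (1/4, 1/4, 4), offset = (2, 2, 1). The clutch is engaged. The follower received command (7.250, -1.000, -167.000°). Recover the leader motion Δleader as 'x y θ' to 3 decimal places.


21.000 -12.000 -42.000

axis x: (7.250 − 2) / (1/4) = 21.000
axis y: (-1.000 − 2) / (1/4) = -12.000
axis θ: (-167.000 − 1) / (4) = -42.000


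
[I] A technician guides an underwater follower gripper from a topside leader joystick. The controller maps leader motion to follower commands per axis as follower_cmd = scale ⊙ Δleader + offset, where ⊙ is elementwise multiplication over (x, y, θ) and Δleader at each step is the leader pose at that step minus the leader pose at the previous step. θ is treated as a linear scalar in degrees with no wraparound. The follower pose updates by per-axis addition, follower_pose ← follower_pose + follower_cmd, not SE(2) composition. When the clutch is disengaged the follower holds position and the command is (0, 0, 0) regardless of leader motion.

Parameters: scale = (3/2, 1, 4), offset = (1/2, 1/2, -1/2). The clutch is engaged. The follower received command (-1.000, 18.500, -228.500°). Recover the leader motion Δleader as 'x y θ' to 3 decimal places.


axis x: (-1.000 − 1/2) / (3/2) = -1.000
axis y: (18.500 − 1/2) / (1) = 18.000
axis θ: (-228.500 − -1/2) / (4) = -57.000

-1.000 18.000 -57.000


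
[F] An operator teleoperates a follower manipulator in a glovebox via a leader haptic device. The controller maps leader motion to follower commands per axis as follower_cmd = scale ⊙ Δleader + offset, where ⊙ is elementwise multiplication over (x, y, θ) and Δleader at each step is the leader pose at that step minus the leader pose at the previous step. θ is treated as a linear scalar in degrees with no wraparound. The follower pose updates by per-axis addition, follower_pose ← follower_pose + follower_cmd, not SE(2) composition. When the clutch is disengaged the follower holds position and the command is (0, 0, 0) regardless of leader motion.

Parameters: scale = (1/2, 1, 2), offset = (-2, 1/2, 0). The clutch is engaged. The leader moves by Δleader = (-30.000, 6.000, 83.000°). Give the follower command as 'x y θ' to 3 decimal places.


axis x: 1/2·-30.000 + -2 = -17.000
axis y: 1·6.000 + 1/2 = 6.500
axis θ: 2·83.000 + 0 = 166.000

-17.000 6.500 166.000


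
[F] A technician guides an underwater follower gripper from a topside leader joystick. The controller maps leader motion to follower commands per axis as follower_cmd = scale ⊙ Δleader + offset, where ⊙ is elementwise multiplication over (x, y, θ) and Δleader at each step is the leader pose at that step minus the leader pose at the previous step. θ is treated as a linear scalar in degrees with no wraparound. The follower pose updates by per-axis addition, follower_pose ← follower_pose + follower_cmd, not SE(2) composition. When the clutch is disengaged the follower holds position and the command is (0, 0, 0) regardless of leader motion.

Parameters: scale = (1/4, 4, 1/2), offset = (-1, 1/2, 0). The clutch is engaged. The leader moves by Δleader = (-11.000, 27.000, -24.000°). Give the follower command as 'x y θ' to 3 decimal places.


-3.750 108.500 -12.000

axis x: 1/4·-11.000 + -1 = -3.750
axis y: 4·27.000 + 1/2 = 108.500
axis θ: 1/2·-24.000 + 0 = -12.000


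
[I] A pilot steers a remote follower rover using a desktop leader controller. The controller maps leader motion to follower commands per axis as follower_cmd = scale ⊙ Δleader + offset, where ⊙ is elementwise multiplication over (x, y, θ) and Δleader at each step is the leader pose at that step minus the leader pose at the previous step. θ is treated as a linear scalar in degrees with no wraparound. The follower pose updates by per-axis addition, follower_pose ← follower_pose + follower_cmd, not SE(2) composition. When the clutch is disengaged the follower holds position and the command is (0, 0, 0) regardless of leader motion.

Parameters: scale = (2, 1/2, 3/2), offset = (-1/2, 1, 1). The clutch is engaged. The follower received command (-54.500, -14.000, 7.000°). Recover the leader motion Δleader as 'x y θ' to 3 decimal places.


axis x: (-54.500 − -1/2) / (2) = -27.000
axis y: (-14.000 − 1) / (1/2) = -30.000
axis θ: (7.000 − 1) / (3/2) = 4.000

-27.000 -30.000 4.000


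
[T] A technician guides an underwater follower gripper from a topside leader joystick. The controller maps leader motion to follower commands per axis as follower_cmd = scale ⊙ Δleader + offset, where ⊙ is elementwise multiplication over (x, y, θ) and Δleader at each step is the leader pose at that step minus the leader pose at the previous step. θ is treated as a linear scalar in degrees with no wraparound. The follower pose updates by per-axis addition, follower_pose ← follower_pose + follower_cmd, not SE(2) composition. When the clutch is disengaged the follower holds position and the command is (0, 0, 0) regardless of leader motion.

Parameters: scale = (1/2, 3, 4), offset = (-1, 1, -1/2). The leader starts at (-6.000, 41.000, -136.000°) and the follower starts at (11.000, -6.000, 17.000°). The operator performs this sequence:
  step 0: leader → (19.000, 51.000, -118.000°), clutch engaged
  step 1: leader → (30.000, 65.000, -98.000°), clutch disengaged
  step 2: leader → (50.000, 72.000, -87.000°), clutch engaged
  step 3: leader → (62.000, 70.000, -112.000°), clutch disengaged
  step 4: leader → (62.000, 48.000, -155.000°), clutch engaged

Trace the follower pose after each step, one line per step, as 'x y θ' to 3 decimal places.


22.500 25.000 88.500
22.500 25.000 88.500
31.500 47.000 132.000
31.500 47.000 132.000
30.500 -18.000 -40.500

step 0: Δleader=(25.000, 10.000, 18.000°), engaged; cmd=(11.500, 31.000, 71.500°) → follower=(22.500, 25.000, 88.500°)
step 1: Δleader=(11.000, 14.000, 20.000°), disengaged; cmd=(0,0,0) → follower holds at (22.500, 25.000, 88.500°)
step 2: Δleader=(20.000, 7.000, 11.000°), engaged; cmd=(9.000, 22.000, 43.500°) → follower=(31.500, 47.000, 132.000°)
step 3: Δleader=(12.000, -2.000, -25.000°), disengaged; cmd=(0,0,0) → follower holds at (31.500, 47.000, 132.000°)
step 4: Δleader=(0.000, -22.000, -43.000°), engaged; cmd=(-1.000, -65.000, -172.500°) → follower=(30.500, -18.000, -40.500°)


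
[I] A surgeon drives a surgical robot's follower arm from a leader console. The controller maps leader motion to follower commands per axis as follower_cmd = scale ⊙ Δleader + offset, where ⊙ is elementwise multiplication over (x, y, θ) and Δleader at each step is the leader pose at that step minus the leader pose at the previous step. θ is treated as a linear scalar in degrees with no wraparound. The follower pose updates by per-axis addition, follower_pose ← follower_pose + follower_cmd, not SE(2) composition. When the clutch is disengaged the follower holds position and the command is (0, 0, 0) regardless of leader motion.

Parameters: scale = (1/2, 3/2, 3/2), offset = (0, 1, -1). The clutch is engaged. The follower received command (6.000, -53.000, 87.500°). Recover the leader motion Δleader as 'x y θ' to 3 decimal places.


12.000 -36.000 59.000

axis x: (6.000 − 0) / (1/2) = 12.000
axis y: (-53.000 − 1) / (3/2) = -36.000
axis θ: (87.500 − -1) / (3/2) = 59.000


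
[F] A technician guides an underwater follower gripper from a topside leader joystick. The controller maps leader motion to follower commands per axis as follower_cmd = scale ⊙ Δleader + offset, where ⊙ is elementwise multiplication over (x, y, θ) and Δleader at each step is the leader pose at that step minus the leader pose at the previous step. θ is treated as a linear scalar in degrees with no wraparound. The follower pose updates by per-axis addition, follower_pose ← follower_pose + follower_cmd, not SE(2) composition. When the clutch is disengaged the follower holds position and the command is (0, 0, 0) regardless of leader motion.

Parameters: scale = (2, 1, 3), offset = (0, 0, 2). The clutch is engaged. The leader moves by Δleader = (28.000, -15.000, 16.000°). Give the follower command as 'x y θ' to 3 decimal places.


axis x: 2·28.000 + 0 = 56.000
axis y: 1·-15.000 + 0 = -15.000
axis θ: 3·16.000 + 2 = 50.000

56.000 -15.000 50.000


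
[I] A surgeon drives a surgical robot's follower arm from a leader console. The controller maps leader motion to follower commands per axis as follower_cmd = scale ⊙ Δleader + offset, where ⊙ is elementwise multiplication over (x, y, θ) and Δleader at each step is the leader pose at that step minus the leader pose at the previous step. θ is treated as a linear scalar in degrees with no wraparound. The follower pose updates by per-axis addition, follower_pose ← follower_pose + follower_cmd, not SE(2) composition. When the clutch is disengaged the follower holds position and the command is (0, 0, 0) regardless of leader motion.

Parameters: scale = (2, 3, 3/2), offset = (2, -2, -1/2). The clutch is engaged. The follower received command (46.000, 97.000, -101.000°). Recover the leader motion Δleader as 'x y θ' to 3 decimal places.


axis x: (46.000 − 2) / (2) = 22.000
axis y: (97.000 − -2) / (3) = 33.000
axis θ: (-101.000 − -1/2) / (3/2) = -67.000

22.000 33.000 -67.000


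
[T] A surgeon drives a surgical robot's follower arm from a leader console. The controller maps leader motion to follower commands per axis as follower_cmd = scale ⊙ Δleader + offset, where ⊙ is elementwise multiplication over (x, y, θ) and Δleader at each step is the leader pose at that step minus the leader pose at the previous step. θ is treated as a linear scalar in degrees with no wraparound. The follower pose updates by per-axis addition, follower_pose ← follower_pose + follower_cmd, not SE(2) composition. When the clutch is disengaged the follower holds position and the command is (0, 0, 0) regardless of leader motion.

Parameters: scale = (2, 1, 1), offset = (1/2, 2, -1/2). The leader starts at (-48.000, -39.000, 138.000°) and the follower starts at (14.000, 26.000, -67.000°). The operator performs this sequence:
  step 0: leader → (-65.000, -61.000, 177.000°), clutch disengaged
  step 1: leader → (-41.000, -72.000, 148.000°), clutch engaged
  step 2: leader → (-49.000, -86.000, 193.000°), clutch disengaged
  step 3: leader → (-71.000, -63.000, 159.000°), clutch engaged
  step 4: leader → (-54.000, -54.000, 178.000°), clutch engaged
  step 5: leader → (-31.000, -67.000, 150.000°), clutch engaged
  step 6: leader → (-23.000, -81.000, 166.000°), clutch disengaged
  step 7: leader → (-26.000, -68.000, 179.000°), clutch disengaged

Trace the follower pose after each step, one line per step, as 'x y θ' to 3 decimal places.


14.000 26.000 -67.000
62.500 17.000 -96.500
62.500 17.000 -96.500
19.000 42.000 -131.000
53.500 53.000 -112.500
100.000 42.000 -141.000
100.000 42.000 -141.000
100.000 42.000 -141.000

step 0: Δleader=(-17.000, -22.000, 39.000°), disengaged; cmd=(0,0,0) → follower holds at (14.000, 26.000, -67.000°)
step 1: Δleader=(24.000, -11.000, -29.000°), engaged; cmd=(48.500, -9.000, -29.500°) → follower=(62.500, 17.000, -96.500°)
step 2: Δleader=(-8.000, -14.000, 45.000°), disengaged; cmd=(0,0,0) → follower holds at (62.500, 17.000, -96.500°)
step 3: Δleader=(-22.000, 23.000, -34.000°), engaged; cmd=(-43.500, 25.000, -34.500°) → follower=(19.000, 42.000, -131.000°)
step 4: Δleader=(17.000, 9.000, 19.000°), engaged; cmd=(34.500, 11.000, 18.500°) → follower=(53.500, 53.000, -112.500°)
step 5: Δleader=(23.000, -13.000, -28.000°), engaged; cmd=(46.500, -11.000, -28.500°) → follower=(100.000, 42.000, -141.000°)
step 6: Δleader=(8.000, -14.000, 16.000°), disengaged; cmd=(0,0,0) → follower holds at (100.000, 42.000, -141.000°)
step 7: Δleader=(-3.000, 13.000, 13.000°), disengaged; cmd=(0,0,0) → follower holds at (100.000, 42.000, -141.000°)


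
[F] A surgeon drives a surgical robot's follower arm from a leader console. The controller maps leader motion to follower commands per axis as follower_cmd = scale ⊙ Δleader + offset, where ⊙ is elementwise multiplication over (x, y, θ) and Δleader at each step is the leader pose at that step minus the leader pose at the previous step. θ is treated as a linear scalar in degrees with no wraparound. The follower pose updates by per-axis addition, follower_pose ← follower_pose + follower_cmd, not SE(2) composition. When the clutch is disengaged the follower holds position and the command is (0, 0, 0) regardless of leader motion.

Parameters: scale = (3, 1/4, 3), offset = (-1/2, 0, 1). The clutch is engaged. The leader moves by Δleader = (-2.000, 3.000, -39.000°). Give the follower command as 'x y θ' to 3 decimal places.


axis x: 3·-2.000 + -1/2 = -6.500
axis y: 1/4·3.000 + 0 = 0.750
axis θ: 3·-39.000 + 1 = -116.000

-6.500 0.750 -116.000


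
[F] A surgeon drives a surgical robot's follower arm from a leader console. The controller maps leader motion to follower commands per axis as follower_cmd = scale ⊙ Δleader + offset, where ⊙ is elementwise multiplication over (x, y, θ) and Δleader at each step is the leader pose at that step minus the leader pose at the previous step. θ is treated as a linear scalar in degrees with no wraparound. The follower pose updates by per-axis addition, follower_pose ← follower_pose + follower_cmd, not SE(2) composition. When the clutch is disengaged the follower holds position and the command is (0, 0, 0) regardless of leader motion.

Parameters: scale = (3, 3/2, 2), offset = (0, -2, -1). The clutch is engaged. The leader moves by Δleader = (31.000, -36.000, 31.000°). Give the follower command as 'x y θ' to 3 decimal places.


93.000 -56.000 61.000

axis x: 3·31.000 + 0 = 93.000
axis y: 3/2·-36.000 + -2 = -56.000
axis θ: 2·31.000 + -1 = 61.000


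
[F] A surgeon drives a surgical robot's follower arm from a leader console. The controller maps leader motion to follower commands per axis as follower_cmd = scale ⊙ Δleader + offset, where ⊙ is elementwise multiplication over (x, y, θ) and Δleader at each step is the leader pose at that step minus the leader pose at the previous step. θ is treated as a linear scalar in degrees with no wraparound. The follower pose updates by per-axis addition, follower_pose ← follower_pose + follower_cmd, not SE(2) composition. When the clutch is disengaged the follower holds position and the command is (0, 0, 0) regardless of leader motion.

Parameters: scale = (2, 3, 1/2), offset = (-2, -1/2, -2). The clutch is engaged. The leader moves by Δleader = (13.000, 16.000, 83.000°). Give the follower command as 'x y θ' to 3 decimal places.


axis x: 2·13.000 + -2 = 24.000
axis y: 3·16.000 + -1/2 = 47.500
axis θ: 1/2·83.000 + -2 = 39.500

24.000 47.500 39.500


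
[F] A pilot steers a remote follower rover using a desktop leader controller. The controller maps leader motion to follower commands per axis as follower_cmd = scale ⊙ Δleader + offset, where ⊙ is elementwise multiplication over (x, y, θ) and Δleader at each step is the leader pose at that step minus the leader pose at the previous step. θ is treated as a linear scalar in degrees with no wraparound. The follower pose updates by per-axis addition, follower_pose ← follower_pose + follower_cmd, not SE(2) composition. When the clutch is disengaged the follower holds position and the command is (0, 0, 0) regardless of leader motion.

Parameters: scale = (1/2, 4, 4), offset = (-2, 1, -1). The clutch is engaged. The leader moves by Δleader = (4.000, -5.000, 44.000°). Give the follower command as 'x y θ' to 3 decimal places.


0.000 -19.000 175.000

axis x: 1/2·4.000 + -2 = 0.000
axis y: 4·-5.000 + 1 = -19.000
axis θ: 4·44.000 + -1 = 175.000


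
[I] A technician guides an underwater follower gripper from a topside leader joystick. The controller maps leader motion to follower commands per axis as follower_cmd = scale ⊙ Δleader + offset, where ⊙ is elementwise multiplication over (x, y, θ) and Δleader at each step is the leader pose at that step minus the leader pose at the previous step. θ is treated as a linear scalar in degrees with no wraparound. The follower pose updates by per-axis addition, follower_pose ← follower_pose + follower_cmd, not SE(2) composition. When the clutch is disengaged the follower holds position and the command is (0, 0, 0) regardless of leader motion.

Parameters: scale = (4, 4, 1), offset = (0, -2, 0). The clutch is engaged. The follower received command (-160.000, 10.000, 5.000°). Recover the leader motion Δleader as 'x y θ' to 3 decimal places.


-40.000 3.000 5.000

axis x: (-160.000 − 0) / (4) = -40.000
axis y: (10.000 − -2) / (4) = 3.000
axis θ: (5.000 − 0) / (1) = 5.000


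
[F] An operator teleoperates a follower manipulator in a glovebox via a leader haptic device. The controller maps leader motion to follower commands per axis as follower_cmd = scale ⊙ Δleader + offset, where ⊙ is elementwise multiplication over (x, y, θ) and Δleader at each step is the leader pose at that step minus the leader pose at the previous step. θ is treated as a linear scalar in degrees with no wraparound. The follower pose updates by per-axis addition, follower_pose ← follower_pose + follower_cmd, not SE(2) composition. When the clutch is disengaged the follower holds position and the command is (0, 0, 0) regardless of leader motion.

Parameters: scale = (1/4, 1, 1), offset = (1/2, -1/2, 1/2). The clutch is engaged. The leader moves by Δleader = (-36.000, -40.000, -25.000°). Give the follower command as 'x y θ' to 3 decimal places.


axis x: 1/4·-36.000 + 1/2 = -8.500
axis y: 1·-40.000 + -1/2 = -40.500
axis θ: 1·-25.000 + 1/2 = -24.500

-8.500 -40.500 -24.500


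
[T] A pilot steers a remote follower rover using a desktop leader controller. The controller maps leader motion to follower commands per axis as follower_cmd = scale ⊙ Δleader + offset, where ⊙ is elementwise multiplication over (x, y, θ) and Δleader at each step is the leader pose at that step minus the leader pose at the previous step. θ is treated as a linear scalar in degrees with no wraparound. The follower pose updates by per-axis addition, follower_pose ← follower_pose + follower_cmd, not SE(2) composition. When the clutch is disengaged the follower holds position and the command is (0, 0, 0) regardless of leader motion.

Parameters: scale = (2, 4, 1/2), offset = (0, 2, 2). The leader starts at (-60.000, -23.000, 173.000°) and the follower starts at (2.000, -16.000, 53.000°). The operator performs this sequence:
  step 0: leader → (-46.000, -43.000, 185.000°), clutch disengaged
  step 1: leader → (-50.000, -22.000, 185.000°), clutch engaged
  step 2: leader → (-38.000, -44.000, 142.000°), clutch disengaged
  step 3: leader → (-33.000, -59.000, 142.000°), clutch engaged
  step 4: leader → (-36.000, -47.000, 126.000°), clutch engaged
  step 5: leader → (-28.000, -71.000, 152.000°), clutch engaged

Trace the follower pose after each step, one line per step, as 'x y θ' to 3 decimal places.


2.000 -16.000 53.000
-6.000 70.000 55.000
-6.000 70.000 55.000
4.000 12.000 57.000
-2.000 62.000 51.000
14.000 -32.000 66.000

step 0: Δleader=(14.000, -20.000, 12.000°), disengaged; cmd=(0,0,0) → follower holds at (2.000, -16.000, 53.000°)
step 1: Δleader=(-4.000, 21.000, 0.000°), engaged; cmd=(-8.000, 86.000, 2.000°) → follower=(-6.000, 70.000, 55.000°)
step 2: Δleader=(12.000, -22.000, -43.000°), disengaged; cmd=(0,0,0) → follower holds at (-6.000, 70.000, 55.000°)
step 3: Δleader=(5.000, -15.000, 0.000°), engaged; cmd=(10.000, -58.000, 2.000°) → follower=(4.000, 12.000, 57.000°)
step 4: Δleader=(-3.000, 12.000, -16.000°), engaged; cmd=(-6.000, 50.000, -6.000°) → follower=(-2.000, 62.000, 51.000°)
step 5: Δleader=(8.000, -24.000, 26.000°), engaged; cmd=(16.000, -94.000, 15.000°) → follower=(14.000, -32.000, 66.000°)


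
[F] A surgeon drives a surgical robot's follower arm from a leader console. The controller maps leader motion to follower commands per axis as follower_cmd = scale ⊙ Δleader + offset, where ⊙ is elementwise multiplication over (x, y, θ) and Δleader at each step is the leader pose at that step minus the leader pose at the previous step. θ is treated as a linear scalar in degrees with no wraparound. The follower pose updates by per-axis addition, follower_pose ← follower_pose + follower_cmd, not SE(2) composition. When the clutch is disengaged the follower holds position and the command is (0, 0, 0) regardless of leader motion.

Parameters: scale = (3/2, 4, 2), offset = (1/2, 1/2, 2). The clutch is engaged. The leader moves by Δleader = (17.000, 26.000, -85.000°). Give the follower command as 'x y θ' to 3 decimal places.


26.000 104.500 -168.000

axis x: 3/2·17.000 + 1/2 = 26.000
axis y: 4·26.000 + 1/2 = 104.500
axis θ: 2·-85.000 + 2 = -168.000


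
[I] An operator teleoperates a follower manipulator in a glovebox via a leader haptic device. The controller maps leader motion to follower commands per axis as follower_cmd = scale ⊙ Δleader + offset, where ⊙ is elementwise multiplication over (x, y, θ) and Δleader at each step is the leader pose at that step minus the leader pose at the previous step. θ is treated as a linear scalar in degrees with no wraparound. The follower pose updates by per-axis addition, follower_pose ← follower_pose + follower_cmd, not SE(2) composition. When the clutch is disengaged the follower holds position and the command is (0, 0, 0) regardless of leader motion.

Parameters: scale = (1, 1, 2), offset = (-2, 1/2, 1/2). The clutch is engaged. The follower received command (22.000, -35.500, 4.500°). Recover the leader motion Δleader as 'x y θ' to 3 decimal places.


axis x: (22.000 − -2) / (1) = 24.000
axis y: (-35.500 − 1/2) / (1) = -36.000
axis θ: (4.500 − 1/2) / (2) = 2.000

24.000 -36.000 2.000


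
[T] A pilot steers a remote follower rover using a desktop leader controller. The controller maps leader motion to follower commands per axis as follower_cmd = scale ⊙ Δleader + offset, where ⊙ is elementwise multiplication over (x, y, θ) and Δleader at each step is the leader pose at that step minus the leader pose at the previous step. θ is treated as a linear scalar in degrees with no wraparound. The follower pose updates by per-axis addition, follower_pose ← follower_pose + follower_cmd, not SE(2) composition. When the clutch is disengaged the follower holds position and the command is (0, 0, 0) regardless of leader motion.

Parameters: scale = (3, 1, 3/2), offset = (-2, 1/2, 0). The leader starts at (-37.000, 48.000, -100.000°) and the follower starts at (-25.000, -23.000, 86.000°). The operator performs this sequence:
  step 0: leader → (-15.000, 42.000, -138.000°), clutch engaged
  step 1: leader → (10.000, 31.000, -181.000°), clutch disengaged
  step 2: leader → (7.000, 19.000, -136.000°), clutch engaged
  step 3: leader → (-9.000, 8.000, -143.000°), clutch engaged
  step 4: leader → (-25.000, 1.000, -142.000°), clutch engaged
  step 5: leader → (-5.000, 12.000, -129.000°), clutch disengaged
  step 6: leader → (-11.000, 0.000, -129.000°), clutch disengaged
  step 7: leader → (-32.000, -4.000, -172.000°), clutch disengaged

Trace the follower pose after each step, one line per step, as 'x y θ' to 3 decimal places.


39.000 -28.500 29.000
39.000 -28.500 29.000
28.000 -40.000 96.500
-22.000 -50.500 86.000
-72.000 -57.000 87.500
-72.000 -57.000 87.500
-72.000 -57.000 87.500
-72.000 -57.000 87.500

step 0: Δleader=(22.000, -6.000, -38.000°), engaged; cmd=(64.000, -5.500, -57.000°) → follower=(39.000, -28.500, 29.000°)
step 1: Δleader=(25.000, -11.000, -43.000°), disengaged; cmd=(0,0,0) → follower holds at (39.000, -28.500, 29.000°)
step 2: Δleader=(-3.000, -12.000, 45.000°), engaged; cmd=(-11.000, -11.500, 67.500°) → follower=(28.000, -40.000, 96.500°)
step 3: Δleader=(-16.000, -11.000, -7.000°), engaged; cmd=(-50.000, -10.500, -10.500°) → follower=(-22.000, -50.500, 86.000°)
step 4: Δleader=(-16.000, -7.000, 1.000°), engaged; cmd=(-50.000, -6.500, 1.500°) → follower=(-72.000, -57.000, 87.500°)
step 5: Δleader=(20.000, 11.000, 13.000°), disengaged; cmd=(0,0,0) → follower holds at (-72.000, -57.000, 87.500°)
step 6: Δleader=(-6.000, -12.000, 0.000°), disengaged; cmd=(0,0,0) → follower holds at (-72.000, -57.000, 87.500°)
step 7: Δleader=(-21.000, -4.000, -43.000°), disengaged; cmd=(0,0,0) → follower holds at (-72.000, -57.000, 87.500°)


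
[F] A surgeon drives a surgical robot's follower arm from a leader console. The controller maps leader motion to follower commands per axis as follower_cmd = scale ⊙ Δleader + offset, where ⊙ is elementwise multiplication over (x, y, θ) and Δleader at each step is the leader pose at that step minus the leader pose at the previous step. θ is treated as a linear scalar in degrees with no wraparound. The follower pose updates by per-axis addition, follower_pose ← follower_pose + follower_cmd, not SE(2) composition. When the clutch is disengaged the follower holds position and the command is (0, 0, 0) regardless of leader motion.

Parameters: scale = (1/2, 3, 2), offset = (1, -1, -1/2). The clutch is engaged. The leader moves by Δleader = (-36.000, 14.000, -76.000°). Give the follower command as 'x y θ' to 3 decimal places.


-17.000 41.000 -152.500

axis x: 1/2·-36.000 + 1 = -17.000
axis y: 3·14.000 + -1 = 41.000
axis θ: 2·-76.000 + -1/2 = -152.500


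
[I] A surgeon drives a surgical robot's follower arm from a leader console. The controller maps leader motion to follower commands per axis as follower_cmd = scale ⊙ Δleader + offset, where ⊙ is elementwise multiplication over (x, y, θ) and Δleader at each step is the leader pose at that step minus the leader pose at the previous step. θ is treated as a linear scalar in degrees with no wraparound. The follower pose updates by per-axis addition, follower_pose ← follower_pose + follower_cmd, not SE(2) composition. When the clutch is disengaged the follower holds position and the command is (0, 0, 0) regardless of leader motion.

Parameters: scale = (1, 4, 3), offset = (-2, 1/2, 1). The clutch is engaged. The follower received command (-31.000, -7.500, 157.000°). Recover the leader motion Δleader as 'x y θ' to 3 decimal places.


axis x: (-31.000 − -2) / (1) = -29.000
axis y: (-7.500 − 1/2) / (4) = -2.000
axis θ: (157.000 − 1) / (3) = 52.000

-29.000 -2.000 52.000


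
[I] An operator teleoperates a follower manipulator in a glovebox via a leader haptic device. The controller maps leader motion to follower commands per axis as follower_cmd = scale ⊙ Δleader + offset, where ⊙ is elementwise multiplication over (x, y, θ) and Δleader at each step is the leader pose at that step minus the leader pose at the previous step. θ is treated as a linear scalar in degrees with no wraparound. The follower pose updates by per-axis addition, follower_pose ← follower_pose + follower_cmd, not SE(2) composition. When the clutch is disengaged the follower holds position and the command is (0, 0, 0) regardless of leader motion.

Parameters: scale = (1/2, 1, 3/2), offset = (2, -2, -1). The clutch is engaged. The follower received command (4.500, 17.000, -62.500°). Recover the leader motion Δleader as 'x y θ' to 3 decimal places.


5.000 19.000 -41.000

axis x: (4.500 − 2) / (1/2) = 5.000
axis y: (17.000 − -2) / (1) = 19.000
axis θ: (-62.500 − -1) / (3/2) = -41.000
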